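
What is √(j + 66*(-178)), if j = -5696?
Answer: 14*I*√89 ≈ 132.08*I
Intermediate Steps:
√(j + 66*(-178)) = √(-5696 + 66*(-178)) = √(-5696 - 11748) = √(-17444) = 14*I*√89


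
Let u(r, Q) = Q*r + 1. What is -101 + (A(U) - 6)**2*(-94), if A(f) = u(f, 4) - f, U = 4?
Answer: -4707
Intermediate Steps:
u(r, Q) = 1 + Q*r
A(f) = 1 + 3*f (A(f) = (1 + 4*f) - f = 1 + 3*f)
-101 + (A(U) - 6)**2*(-94) = -101 + ((1 + 3*4) - 6)**2*(-94) = -101 + ((1 + 12) - 6)**2*(-94) = -101 + (13 - 6)**2*(-94) = -101 + 7**2*(-94) = -101 + 49*(-94) = -101 - 4606 = -4707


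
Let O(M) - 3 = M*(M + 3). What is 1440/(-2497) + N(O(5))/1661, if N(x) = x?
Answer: -207679/377047 ≈ -0.55080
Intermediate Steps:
O(M) = 3 + M*(3 + M) (O(M) = 3 + M*(M + 3) = 3 + M*(3 + M))
1440/(-2497) + N(O(5))/1661 = 1440/(-2497) + (3 + 5² + 3*5)/1661 = 1440*(-1/2497) + (3 + 25 + 15)*(1/1661) = -1440/2497 + 43*(1/1661) = -1440/2497 + 43/1661 = -207679/377047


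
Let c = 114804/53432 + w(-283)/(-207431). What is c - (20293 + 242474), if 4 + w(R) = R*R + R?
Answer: -728086548743551/2770863298 ≈ -2.6277e+5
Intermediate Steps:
w(R) = -4 + R + R² (w(R) = -4 + (R*R + R) = -4 + (R² + R) = -4 + (R + R²) = -4 + R + R²)
c = 4887482015/2770863298 (c = 114804/53432 + (-4 - 283 + (-283)²)/(-207431) = 114804*(1/53432) + (-4 - 283 + 80089)*(-1/207431) = 28701/13358 + 79802*(-1/207431) = 28701/13358 - 79802/207431 = 4887482015/2770863298 ≈ 1.7639)
c - (20293 + 242474) = 4887482015/2770863298 - (20293 + 242474) = 4887482015/2770863298 - 1*262767 = 4887482015/2770863298 - 262767 = -728086548743551/2770863298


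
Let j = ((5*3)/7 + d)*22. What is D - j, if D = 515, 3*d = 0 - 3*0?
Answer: 3275/7 ≈ 467.86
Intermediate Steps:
d = 0 (d = (0 - 3*0)/3 = (0 + 0)/3 = (1/3)*0 = 0)
j = 330/7 (j = ((5*3)/7 + 0)*22 = (15*(1/7) + 0)*22 = (15/7 + 0)*22 = (15/7)*22 = 330/7 ≈ 47.143)
D - j = 515 - 1*330/7 = 515 - 330/7 = 3275/7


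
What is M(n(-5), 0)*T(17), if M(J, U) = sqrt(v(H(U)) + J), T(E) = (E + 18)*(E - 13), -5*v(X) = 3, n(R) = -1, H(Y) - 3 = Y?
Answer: 56*I*sqrt(10) ≈ 177.09*I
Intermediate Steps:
H(Y) = 3 + Y
v(X) = -3/5 (v(X) = -1/5*3 = -3/5)
T(E) = (-13 + E)*(18 + E) (T(E) = (18 + E)*(-13 + E) = (-13 + E)*(18 + E))
M(J, U) = sqrt(-3/5 + J)
M(n(-5), 0)*T(17) = (sqrt(-15 + 25*(-1))/5)*(-234 + 17**2 + 5*17) = (sqrt(-15 - 25)/5)*(-234 + 289 + 85) = (sqrt(-40)/5)*140 = ((2*I*sqrt(10))/5)*140 = (2*I*sqrt(10)/5)*140 = 56*I*sqrt(10)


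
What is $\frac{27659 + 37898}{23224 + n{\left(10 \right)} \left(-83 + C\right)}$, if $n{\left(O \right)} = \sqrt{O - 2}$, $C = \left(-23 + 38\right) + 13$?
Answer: $\frac{190311971}{67416247} + \frac{3605635 \sqrt{2}}{269664988} \approx 2.8419$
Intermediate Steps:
$C = 28$ ($C = 15 + 13 = 28$)
$n{\left(O \right)} = \sqrt{-2 + O}$
$\frac{27659 + 37898}{23224 + n{\left(10 \right)} \left(-83 + C\right)} = \frac{27659 + 37898}{23224 + \sqrt{-2 + 10} \left(-83 + 28\right)} = \frac{65557}{23224 + \sqrt{8} \left(-55\right)} = \frac{65557}{23224 + 2 \sqrt{2} \left(-55\right)} = \frac{65557}{23224 - 110 \sqrt{2}}$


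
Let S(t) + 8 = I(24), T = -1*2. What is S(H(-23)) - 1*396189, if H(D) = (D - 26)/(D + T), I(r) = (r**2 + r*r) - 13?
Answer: -395058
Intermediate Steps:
T = -2
I(r) = -13 + 2*r**2 (I(r) = (r**2 + r**2) - 13 = 2*r**2 - 13 = -13 + 2*r**2)
H(D) = (-26 + D)/(-2 + D) (H(D) = (D - 26)/(D - 2) = (-26 + D)/(-2 + D))
S(t) = 1131 (S(t) = -8 + (-13 + 2*24**2) = -8 + (-13 + 2*576) = -8 + (-13 + 1152) = -8 + 1139 = 1131)
S(H(-23)) - 1*396189 = 1131 - 1*396189 = 1131 - 396189 = -395058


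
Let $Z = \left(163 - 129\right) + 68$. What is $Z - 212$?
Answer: $-110$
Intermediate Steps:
$Z = 102$ ($Z = 34 + 68 = 102$)
$Z - 212 = 102 - 212 = -110$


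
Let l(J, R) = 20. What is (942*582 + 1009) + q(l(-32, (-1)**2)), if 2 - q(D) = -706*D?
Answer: 563375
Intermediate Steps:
q(D) = 2 + 706*D (q(D) = 2 - (-706)*D = 2 + 706*D)
(942*582 + 1009) + q(l(-32, (-1)**2)) = (942*582 + 1009) + (2 + 706*20) = (548244 + 1009) + (2 + 14120) = 549253 + 14122 = 563375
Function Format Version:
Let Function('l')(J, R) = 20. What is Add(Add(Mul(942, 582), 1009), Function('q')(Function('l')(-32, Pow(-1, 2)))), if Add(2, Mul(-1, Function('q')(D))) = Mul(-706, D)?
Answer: 563375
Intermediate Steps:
Function('q')(D) = Add(2, Mul(706, D)) (Function('q')(D) = Add(2, Mul(-1, Mul(-706, D))) = Add(2, Mul(706, D)))
Add(Add(Mul(942, 582), 1009), Function('q')(Function('l')(-32, Pow(-1, 2)))) = Add(Add(Mul(942, 582), 1009), Add(2, Mul(706, 20))) = Add(Add(548244, 1009), Add(2, 14120)) = Add(549253, 14122) = 563375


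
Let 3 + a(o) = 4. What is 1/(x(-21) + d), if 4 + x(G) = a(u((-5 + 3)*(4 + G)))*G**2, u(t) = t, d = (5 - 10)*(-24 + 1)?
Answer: 1/552 ≈ 0.0018116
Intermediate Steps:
d = 115 (d = -5*(-23) = 115)
a(o) = 1 (a(o) = -3 + 4 = 1)
x(G) = -4 + G**2 (x(G) = -4 + 1*G**2 = -4 + G**2)
1/(x(-21) + d) = 1/((-4 + (-21)**2) + 115) = 1/((-4 + 441) + 115) = 1/(437 + 115) = 1/552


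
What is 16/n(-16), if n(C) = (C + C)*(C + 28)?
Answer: -1/24 ≈ -0.041667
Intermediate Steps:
n(C) = 2*C*(28 + C) (n(C) = (2*C)*(28 + C) = 2*C*(28 + C))
16/n(-16) = 16/((2*(-16)*(28 - 16))) = 16/((2*(-16)*12)) = 16/(-384) = 16*(-1/384) = -1/24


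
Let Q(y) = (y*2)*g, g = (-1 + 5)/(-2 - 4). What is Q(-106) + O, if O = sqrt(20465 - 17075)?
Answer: 424/3 + sqrt(3390) ≈ 199.56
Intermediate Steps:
g = -2/3 (g = 4/(-6) = 4*(-1/6) = -2/3 ≈ -0.66667)
Q(y) = -4*y/3 (Q(y) = (y*2)*(-2/3) = (2*y)*(-2/3) = -4*y/3)
O = sqrt(3390) ≈ 58.224
Q(-106) + O = -4/3*(-106) + sqrt(3390) = 424/3 + sqrt(3390)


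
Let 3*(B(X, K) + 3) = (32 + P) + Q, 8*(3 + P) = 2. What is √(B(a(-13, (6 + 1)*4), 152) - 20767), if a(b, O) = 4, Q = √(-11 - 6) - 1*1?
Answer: √(-747381 + 12*I*√17)/6 ≈ 0.0047693 + 144.09*I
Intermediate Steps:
P = -11/4 (P = -3 + (⅛)*2 = -3 + ¼ = -11/4 ≈ -2.7500)
Q = -1 + I*√17 (Q = √(-17) - 1 = I*√17 - 1 = -1 + I*√17 ≈ -1.0 + 4.1231*I)
B(X, K) = 77/12 + I*√17/3 (B(X, K) = -3 + ((32 - 11/4) + (-1 + I*√17))/3 = -3 + (117/4 + (-1 + I*√17))/3 = -3 + (113/4 + I*√17)/3 = -3 + (113/12 + I*√17/3) = 77/12 + I*√17/3)
√(B(a(-13, (6 + 1)*4), 152) - 20767) = √((77/12 + I*√17/3) - 20767) = √(-249127/12 + I*√17/3)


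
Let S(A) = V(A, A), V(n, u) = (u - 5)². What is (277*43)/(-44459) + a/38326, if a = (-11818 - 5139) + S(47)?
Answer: -1131966573/1703935634 ≈ -0.66432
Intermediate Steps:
V(n, u) = (-5 + u)²
S(A) = (-5 + A)²
a = -15193 (a = (-11818 - 5139) + (-5 + 47)² = -16957 + 42² = -16957 + 1764 = -15193)
(277*43)/(-44459) + a/38326 = (277*43)/(-44459) - 15193/38326 = 11911*(-1/44459) - 15193*1/38326 = -11911/44459 - 15193/38326 = -1131966573/1703935634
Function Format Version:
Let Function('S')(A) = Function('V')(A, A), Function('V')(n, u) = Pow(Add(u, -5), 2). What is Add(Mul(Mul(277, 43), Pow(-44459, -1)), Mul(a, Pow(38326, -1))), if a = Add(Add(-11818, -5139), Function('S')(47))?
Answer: Rational(-1131966573, 1703935634) ≈ -0.66432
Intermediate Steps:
Function('V')(n, u) = Pow(Add(-5, u), 2)
Function('S')(A) = Pow(Add(-5, A), 2)
a = -15193 (a = Add(Add(-11818, -5139), Pow(Add(-5, 47), 2)) = Add(-16957, Pow(42, 2)) = Add(-16957, 1764) = -15193)
Add(Mul(Mul(277, 43), Pow(-44459, -1)), Mul(a, Pow(38326, -1))) = Add(Mul(Mul(277, 43), Pow(-44459, -1)), Mul(-15193, Pow(38326, -1))) = Add(Mul(11911, Rational(-1, 44459)), Mul(-15193, Rational(1, 38326))) = Add(Rational(-11911, 44459), Rational(-15193, 38326)) = Rational(-1131966573, 1703935634)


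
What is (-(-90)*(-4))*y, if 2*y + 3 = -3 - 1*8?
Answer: 2520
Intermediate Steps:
y = -7 (y = -3/2 + (-3 - 1*8)/2 = -3/2 + (-3 - 8)/2 = -3/2 + (½)*(-11) = -3/2 - 11/2 = -7)
(-(-90)*(-4))*y = -(-90)*(-4)*(-7) = -15*24*(-7) = -360*(-7) = 2520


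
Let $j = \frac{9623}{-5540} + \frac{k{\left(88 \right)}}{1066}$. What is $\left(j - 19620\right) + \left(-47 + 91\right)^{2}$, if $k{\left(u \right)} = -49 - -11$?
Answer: $- \frac{52222903199}{2952820} \approx -17686.0$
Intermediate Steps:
$k{\left(u \right)} = -38$ ($k{\left(u \right)} = -49 + 11 = -38$)
$j = - \frac{5234319}{2952820}$ ($j = \frac{9623}{-5540} - \frac{38}{1066} = 9623 \left(- \frac{1}{5540}\right) - \frac{19}{533} = - \frac{9623}{5540} - \frac{19}{533} = - \frac{5234319}{2952820} \approx -1.7727$)
$\left(j - 19620\right) + \left(-47 + 91\right)^{2} = \left(- \frac{5234319}{2952820} - 19620\right) + \left(-47 + 91\right)^{2} = - \frac{57939562719}{2952820} + 44^{2} = - \frac{57939562719}{2952820} + 1936 = - \frac{52222903199}{2952820}$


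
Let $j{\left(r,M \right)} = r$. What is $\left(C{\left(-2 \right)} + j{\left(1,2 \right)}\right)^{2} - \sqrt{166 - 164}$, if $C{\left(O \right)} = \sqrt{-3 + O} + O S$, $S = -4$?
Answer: $\left(9 + i \sqrt{5}\right)^{2} - \sqrt{2} \approx 74.586 + 40.249 i$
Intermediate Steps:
$C{\left(O \right)} = \sqrt{-3 + O} - 4 O$ ($C{\left(O \right)} = \sqrt{-3 + O} + O \left(-4\right) = \sqrt{-3 + O} - 4 O$)
$\left(C{\left(-2 \right)} + j{\left(1,2 \right)}\right)^{2} - \sqrt{166 - 164} = \left(\left(\sqrt{-3 - 2} - -8\right) + 1\right)^{2} - \sqrt{166 - 164} = \left(\left(\sqrt{-5} + 8\right) + 1\right)^{2} - \sqrt{2} = \left(\left(i \sqrt{5} + 8\right) + 1\right)^{2} - \sqrt{2} = \left(\left(8 + i \sqrt{5}\right) + 1\right)^{2} - \sqrt{2} = \left(9 + i \sqrt{5}\right)^{2} - \sqrt{2}$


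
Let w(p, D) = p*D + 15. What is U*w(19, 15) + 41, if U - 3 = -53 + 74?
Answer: 7241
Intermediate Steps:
U = 24 (U = 3 + (-53 + 74) = 3 + 21 = 24)
w(p, D) = 15 + D*p (w(p, D) = D*p + 15 = 15 + D*p)
U*w(19, 15) + 41 = 24*(15 + 15*19) + 41 = 24*(15 + 285) + 41 = 24*300 + 41 = 7200 + 41 = 7241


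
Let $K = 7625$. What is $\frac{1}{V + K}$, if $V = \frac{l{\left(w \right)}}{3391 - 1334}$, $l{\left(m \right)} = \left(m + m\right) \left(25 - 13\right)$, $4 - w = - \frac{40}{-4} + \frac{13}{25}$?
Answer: $\frac{51425}{392111713} \approx 0.00013115$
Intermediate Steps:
$w = - \frac{163}{25}$ ($w = 4 - \left(- \frac{40}{-4} + \frac{13}{25}\right) = 4 - \left(\left(-40\right) \left(- \frac{1}{4}\right) + 13 \cdot \frac{1}{25}\right) = 4 - \left(10 + \frac{13}{25}\right) = 4 - \frac{263}{25} = - \frac{163}{25} \approx -6.52$)
$l{\left(m \right)} = 24 m$ ($l{\left(m \right)} = 2 m 12 = 24 m$)
$V = - \frac{3912}{51425}$ ($V = \frac{24 \left(- \frac{163}{25}\right)}{3391 - 1334} = - \frac{3912}{25 \cdot 2057} = \left(- \frac{3912}{25}\right) \frac{1}{2057} = - \frac{3912}{51425} \approx -0.076072$)
$\frac{1}{V + K} = \frac{1}{- \frac{3912}{51425} + 7625} = \frac{1}{\frac{392111713}{51425}} = \frac{51425}{392111713}$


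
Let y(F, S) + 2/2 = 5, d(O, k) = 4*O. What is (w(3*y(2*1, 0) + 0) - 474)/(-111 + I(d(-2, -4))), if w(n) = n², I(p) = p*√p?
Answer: 36630/12833 - 5280*I*√2/12833 ≈ 2.8544 - 0.58186*I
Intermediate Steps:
y(F, S) = 4 (y(F, S) = -1 + 5 = 4)
I(p) = p^(3/2)
(w(3*y(2*1, 0) + 0) - 474)/(-111 + I(d(-2, -4))) = ((3*4 + 0)² - 474)/(-111 + (4*(-2))^(3/2)) = ((12 + 0)² - 474)/(-111 + (-8)^(3/2)) = (12² - 474)/(-111 - 16*I*√2) = (144 - 474)/(-111 - 16*I*√2) = -330/(-111 - 16*I*√2)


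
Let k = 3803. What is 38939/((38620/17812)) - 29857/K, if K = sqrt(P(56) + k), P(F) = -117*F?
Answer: 173395367/9655 + 29857*I*sqrt(2749)/2749 ≈ 17959.0 + 569.45*I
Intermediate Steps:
K = I*sqrt(2749) (K = sqrt(-117*56 + 3803) = sqrt(-6552 + 3803) = sqrt(-2749) = I*sqrt(2749) ≈ 52.431*I)
38939/((38620/17812)) - 29857/K = 38939/((38620/17812)) - 29857*(-I*sqrt(2749)/2749) = 38939/((38620*(1/17812))) - (-29857)*I*sqrt(2749)/2749 = 38939/(9655/4453) + 29857*I*sqrt(2749)/2749 = 38939*(4453/9655) + 29857*I*sqrt(2749)/2749 = 173395367/9655 + 29857*I*sqrt(2749)/2749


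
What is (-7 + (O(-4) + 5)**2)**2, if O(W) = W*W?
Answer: 188356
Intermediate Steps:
O(W) = W**2
(-7 + (O(-4) + 5)**2)**2 = (-7 + ((-4)**2 + 5)**2)**2 = (-7 + (16 + 5)**2)**2 = (-7 + 21**2)**2 = (-7 + 441)**2 = 434**2 = 188356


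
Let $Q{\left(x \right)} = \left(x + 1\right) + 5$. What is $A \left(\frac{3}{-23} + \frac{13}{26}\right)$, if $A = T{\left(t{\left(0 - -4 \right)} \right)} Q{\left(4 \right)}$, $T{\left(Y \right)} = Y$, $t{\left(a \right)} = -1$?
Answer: $- \frac{85}{23} \approx -3.6957$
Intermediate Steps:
$Q{\left(x \right)} = 6 + x$ ($Q{\left(x \right)} = \left(1 + x\right) + 5 = 6 + x$)
$A = -10$ ($A = - (6 + 4) = \left(-1\right) 10 = -10$)
$A \left(\frac{3}{-23} + \frac{13}{26}\right) = - 10 \left(\frac{3}{-23} + \frac{13}{26}\right) = - 10 \left(3 \left(- \frac{1}{23}\right) + 13 \cdot \frac{1}{26}\right) = - 10 \left(- \frac{3}{23} + \frac{1}{2}\right) = \left(-10\right) \frac{17}{46} = - \frac{85}{23}$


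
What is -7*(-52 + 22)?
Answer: 210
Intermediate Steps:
-7*(-52 + 22) = -7*(-30) = 210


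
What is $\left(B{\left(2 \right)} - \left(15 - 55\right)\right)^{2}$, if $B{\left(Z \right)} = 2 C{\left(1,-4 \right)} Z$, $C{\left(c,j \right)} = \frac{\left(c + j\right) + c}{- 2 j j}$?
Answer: $\frac{25921}{16} \approx 1620.1$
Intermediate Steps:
$C{\left(c,j \right)} = - \frac{j + 2 c}{2 j^{2}}$ ($C{\left(c,j \right)} = \frac{j + 2 c}{\left(-2\right) j^{2}} = \left(j + 2 c\right) \left(- \frac{1}{2 j^{2}}\right) = - \frac{j + 2 c}{2 j^{2}}$)
$B{\left(Z \right)} = \frac{Z}{8}$ ($B{\left(Z \right)} = 2 \frac{\left(-1\right) 1 - -2}{16} Z = 2 \frac{-1 + 2}{16} Z = 2 \cdot \frac{1}{16} \cdot 1 Z = 2 \cdot \frac{1}{16} Z = \frac{Z}{8}$)
$\left(B{\left(2 \right)} - \left(15 - 55\right)\right)^{2} = \left(\frac{1}{8} \cdot 2 - \left(15 - 55\right)\right)^{2} = \left(\frac{1}{4} - -40\right)^{2} = \left(\frac{1}{4} + \left(-15 + 55\right)\right)^{2} = \left(\frac{1}{4} + 40\right)^{2} = \left(\frac{161}{4}\right)^{2} = \frac{25921}{16}$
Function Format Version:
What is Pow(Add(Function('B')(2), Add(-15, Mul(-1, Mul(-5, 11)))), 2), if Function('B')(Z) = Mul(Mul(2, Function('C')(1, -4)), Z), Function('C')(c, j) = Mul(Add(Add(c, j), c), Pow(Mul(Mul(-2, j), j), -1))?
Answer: Rational(25921, 16) ≈ 1620.1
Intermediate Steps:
Function('C')(c, j) = Mul(Rational(-1, 2), Pow(j, -2), Add(j, Mul(2, c))) (Function('C')(c, j) = Mul(Add(j, Mul(2, c)), Pow(Mul(-2, Pow(j, 2)), -1)) = Mul(Add(j, Mul(2, c)), Mul(Rational(-1, 2), Pow(j, -2))) = Mul(Rational(-1, 2), Pow(j, -2), Add(j, Mul(2, c))))
Function('B')(Z) = Mul(Rational(1, 8), Z) (Function('B')(Z) = Mul(Mul(2, Mul(Pow(-4, -2), Add(Mul(-1, 1), Mul(Rational(-1, 2), -4)))), Z) = Mul(Mul(2, Mul(Rational(1, 16), Add(-1, 2))), Z) = Mul(Mul(2, Mul(Rational(1, 16), 1)), Z) = Mul(Mul(2, Rational(1, 16)), Z) = Mul(Rational(1, 8), Z))
Pow(Add(Function('B')(2), Add(-15, Mul(-1, Mul(-5, 11)))), 2) = Pow(Add(Mul(Rational(1, 8), 2), Add(-15, Mul(-1, Mul(-5, 11)))), 2) = Pow(Add(Rational(1, 4), Add(-15, Mul(-1, -55))), 2) = Pow(Add(Rational(1, 4), Add(-15, 55)), 2) = Pow(Add(Rational(1, 4), 40), 2) = Pow(Rational(161, 4), 2) = Rational(25921, 16)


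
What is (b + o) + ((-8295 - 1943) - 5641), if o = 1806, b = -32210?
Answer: -46283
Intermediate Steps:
(b + o) + ((-8295 - 1943) - 5641) = (-32210 + 1806) + ((-8295 - 1943) - 5641) = -30404 + (-10238 - 5641) = -30404 - 15879 = -46283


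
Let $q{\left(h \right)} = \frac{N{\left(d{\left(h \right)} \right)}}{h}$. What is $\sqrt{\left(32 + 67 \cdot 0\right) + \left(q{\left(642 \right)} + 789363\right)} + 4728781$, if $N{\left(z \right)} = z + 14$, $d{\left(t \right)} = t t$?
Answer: $4728781 + \frac{2 \sqrt{20351551191}}{321} \approx 4.7297 \cdot 10^{6}$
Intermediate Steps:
$d{\left(t \right)} = t^{2}$
$N{\left(z \right)} = 14 + z$
$q{\left(h \right)} = \frac{14 + h^{2}}{h}$
$\sqrt{\left(32 + 67 \cdot 0\right) + \left(q{\left(642 \right)} + 789363\right)} + 4728781 = \sqrt{\left(32 + 67 \cdot 0\right) + \left(\left(642 + \frac{14}{642}\right) + 789363\right)} + 4728781 = \sqrt{\left(32 + 0\right) + \left(\left(642 + 14 \cdot \frac{1}{642}\right) + 789363\right)} + 4728781 = \sqrt{32 + \left(\left(642 + \frac{7}{321}\right) + 789363\right)} + 4728781 = \sqrt{32 + \left(\frac{206089}{321} + 789363\right)} + 4728781 = \sqrt{32 + \frac{253591612}{321}} + 4728781 = \sqrt{\frac{253601884}{321}} + 4728781 = \frac{2 \sqrt{20351551191}}{321} + 4728781 = 4728781 + \frac{2 \sqrt{20351551191}}{321}$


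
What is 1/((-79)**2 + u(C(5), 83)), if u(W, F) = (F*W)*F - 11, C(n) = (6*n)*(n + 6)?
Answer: 1/2279600 ≈ 4.3867e-7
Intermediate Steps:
C(n) = 6*n*(6 + n) (C(n) = (6*n)*(6 + n) = 6*n*(6 + n))
u(W, F) = -11 + W*F**2 (u(W, F) = W*F**2 - 11 = -11 + W*F**2)
1/((-79)**2 + u(C(5), 83)) = 1/((-79)**2 + (-11 + (6*5*(6 + 5))*83**2)) = 1/(6241 + (-11 + (6*5*11)*6889)) = 1/(6241 + (-11 + 330*6889)) = 1/(6241 + (-11 + 2273370)) = 1/(6241 + 2273359) = 1/2279600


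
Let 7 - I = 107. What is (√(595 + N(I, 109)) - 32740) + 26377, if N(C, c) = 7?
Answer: -6363 + √602 ≈ -6338.5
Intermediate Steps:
I = -100 (I = 7 - 1*107 = 7 - 107 = -100)
(√(595 + N(I, 109)) - 32740) + 26377 = (√(595 + 7) - 32740) + 26377 = (√602 - 32740) + 26377 = (-32740 + √602) + 26377 = -6363 + √602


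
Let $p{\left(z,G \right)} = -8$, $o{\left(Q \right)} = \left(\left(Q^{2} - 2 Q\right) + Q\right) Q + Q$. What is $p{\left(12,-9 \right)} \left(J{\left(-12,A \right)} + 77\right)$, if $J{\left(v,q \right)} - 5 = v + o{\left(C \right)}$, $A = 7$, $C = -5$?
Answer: $680$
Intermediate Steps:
$o{\left(Q \right)} = Q + Q \left(Q^{2} - Q\right)$ ($o{\left(Q \right)} = \left(Q^{2} - Q\right) Q + Q = Q \left(Q^{2} - Q\right) + Q = Q + Q \left(Q^{2} - Q\right)$)
$J{\left(v,q \right)} = -150 + v$ ($J{\left(v,q \right)} = 5 + \left(v - 5 \left(1 + \left(-5\right)^{2} - -5\right)\right) = 5 + \left(v - 5 \left(1 + 25 + 5\right)\right) = 5 + \left(v - 155\right) = 5 + \left(-155 + v\right) = -150 + v$)
$p{\left(12,-9 \right)} \left(J{\left(-12,A \right)} + 77\right) = - 8 \left(\left(-150 - 12\right) + 77\right) = - 8 \left(-162 + 77\right) = \left(-8\right) \left(-85\right) = 680$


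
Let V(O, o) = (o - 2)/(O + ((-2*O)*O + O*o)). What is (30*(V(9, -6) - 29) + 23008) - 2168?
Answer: 1378010/69 ≈ 19971.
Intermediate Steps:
V(O, o) = (-2 + o)/(O - 2*O**2 + O*o) (V(O, o) = (-2 + o)/(O + (-2*O**2 + O*o)) = (-2 + o)/(O - 2*O**2 + O*o))
(30*(V(9, -6) - 29) + 23008) - 2168 = (30*((-2 - 6)/(9*(1 - 6 - 2*9)) - 29) + 23008) - 2168 = (30*((1/9)*(-8)/(1 - 6 - 18) - 29) + 23008) - 2168 = (30*((1/9)*(-8)/(-23) - 29) + 23008) - 2168 = (30*((1/9)*(-1/23)*(-8) - 29) + 23008) - 2168 = (30*(8/207 - 29) + 23008) - 2168 = (30*(-5995/207) + 23008) - 2168 = (-59950/69 + 23008) - 2168 = 1527602/69 - 2168 = 1378010/69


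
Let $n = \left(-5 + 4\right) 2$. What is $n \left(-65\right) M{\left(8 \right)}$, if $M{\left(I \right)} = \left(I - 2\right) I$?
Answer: $6240$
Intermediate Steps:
$M{\left(I \right)} = I \left(-2 + I\right)$ ($M{\left(I \right)} = \left(-2 + I\right) I = I \left(-2 + I\right)$)
$n = -2$ ($n = \left(-1\right) 2 = -2$)
$n \left(-65\right) M{\left(8 \right)} = \left(-2\right) \left(-65\right) 8 \left(-2 + 8\right) = 130 \cdot 8 \cdot 6 = 130 \cdot 48 = 6240$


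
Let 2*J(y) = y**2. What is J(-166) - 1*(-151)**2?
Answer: -9023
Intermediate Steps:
J(y) = y**2/2
J(-166) - 1*(-151)**2 = (1/2)*(-166)**2 - 1*(-151)**2 = (1/2)*27556 - 1*22801 = 13778 - 22801 = -9023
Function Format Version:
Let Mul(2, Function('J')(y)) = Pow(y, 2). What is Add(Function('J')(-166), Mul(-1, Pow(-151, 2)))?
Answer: -9023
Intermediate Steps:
Function('J')(y) = Mul(Rational(1, 2), Pow(y, 2))
Add(Function('J')(-166), Mul(-1, Pow(-151, 2))) = Add(Mul(Rational(1, 2), Pow(-166, 2)), Mul(-1, Pow(-151, 2))) = Add(Mul(Rational(1, 2), 27556), Mul(-1, 22801)) = Add(13778, -22801) = -9023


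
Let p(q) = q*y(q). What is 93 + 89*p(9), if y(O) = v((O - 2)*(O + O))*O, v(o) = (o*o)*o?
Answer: 14420710677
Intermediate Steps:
v(o) = o**3 (v(o) = o**2*o = o**3)
y(O) = 8*O**4*(-2 + O)**3 (y(O) = ((O - 2)*(O + O))**3*O = ((-2 + O)*(2*O))**3*O = (2*O*(-2 + O))**3*O = (8*O**3*(-2 + O)**3)*O = 8*O**4*(-2 + O)**3)
p(q) = 8*q**5*(-2 + q)**3 (p(q) = q*(8*q**4*(-2 + q)**3) = 8*q**5*(-2 + q)**3)
93 + 89*p(9) = 93 + 89*(8*9**5*(-2 + 9)**3) = 93 + 89*(8*59049*7**3) = 93 + 89*(8*59049*343) = 93 + 89*162030456 = 93 + 14420710584 = 14420710677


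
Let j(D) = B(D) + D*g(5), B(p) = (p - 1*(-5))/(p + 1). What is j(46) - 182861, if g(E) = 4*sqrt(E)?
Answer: -8594416/47 + 184*sqrt(5) ≈ -1.8245e+5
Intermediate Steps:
B(p) = (5 + p)/(1 + p) (B(p) = (p + 5)/(1 + p) = (5 + p)/(1 + p))
j(D) = (5 + D)/(1 + D) + 4*D*sqrt(5) (j(D) = (5 + D)/(1 + D) + D*(4*sqrt(5)) = (5 + D)/(1 + D) + 4*D*sqrt(5))
j(46) - 182861 = (5 + 46 + 4*46*sqrt(5)*(1 + 46))/(1 + 46) - 182861 = (5 + 46 + 4*46*sqrt(5)*47)/47 - 182861 = (5 + 46 + 8648*sqrt(5))/47 - 182861 = (51 + 8648*sqrt(5))/47 - 182861 = (51/47 + 184*sqrt(5)) - 182861 = -8594416/47 + 184*sqrt(5)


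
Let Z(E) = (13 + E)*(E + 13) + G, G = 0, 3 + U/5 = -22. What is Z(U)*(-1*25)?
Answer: -313600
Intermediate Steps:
U = -125 (U = -15 + 5*(-22) = -15 - 110 = -125)
Z(E) = (13 + E)² (Z(E) = (13 + E)*(E + 13) + 0 = (13 + E)*(13 + E) + 0 = (13 + E)² + 0 = (13 + E)²)
Z(U)*(-1*25) = (13 - 125)²*(-1*25) = (-112)²*(-25) = 12544*(-25) = -313600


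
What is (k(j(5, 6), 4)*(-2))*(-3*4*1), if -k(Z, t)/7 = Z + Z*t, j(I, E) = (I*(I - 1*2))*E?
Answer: -75600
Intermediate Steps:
j(I, E) = E*I*(-2 + I) (j(I, E) = (I*(I - 2))*E = (I*(-2 + I))*E = E*I*(-2 + I))
k(Z, t) = -7*Z - 7*Z*t (k(Z, t) = -7*(Z + Z*t) = -7*Z - 7*Z*t)
(k(j(5, 6), 4)*(-2))*(-3*4*1) = (-7*6*5*(-2 + 5)*(1 + 4)*(-2))*(-3*4*1) = (-7*6*5*3*5*(-2))*(-12*1) = (-7*90*5*(-2))*(-12) = -3150*(-2)*(-12) = 6300*(-12) = -75600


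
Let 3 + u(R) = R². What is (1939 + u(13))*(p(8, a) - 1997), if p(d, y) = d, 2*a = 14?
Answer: -4186845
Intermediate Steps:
a = 7 (a = (½)*14 = 7)
u(R) = -3 + R²
(1939 + u(13))*(p(8, a) - 1997) = (1939 + (-3 + 13²))*(8 - 1997) = (1939 + (-3 + 169))*(-1989) = (1939 + 166)*(-1989) = 2105*(-1989) = -4186845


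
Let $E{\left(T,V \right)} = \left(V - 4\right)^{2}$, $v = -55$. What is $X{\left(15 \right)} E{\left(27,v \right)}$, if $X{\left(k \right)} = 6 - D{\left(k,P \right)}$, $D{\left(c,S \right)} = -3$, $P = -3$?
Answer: $31329$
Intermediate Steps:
$X{\left(k \right)} = 9$ ($X{\left(k \right)} = 6 - -3 = 6 + 3 = 9$)
$E{\left(T,V \right)} = \left(-4 + V\right)^{2}$
$X{\left(15 \right)} E{\left(27,v \right)} = 9 \left(-4 - 55\right)^{2} = 9 \left(-59\right)^{2} = 9 \cdot 3481 = 31329$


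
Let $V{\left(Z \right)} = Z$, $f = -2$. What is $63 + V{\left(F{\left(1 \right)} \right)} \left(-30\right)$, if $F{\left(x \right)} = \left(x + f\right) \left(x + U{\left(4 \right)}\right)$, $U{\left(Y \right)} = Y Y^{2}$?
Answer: $2013$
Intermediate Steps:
$U{\left(Y \right)} = Y^{3}$
$F{\left(x \right)} = \left(-2 + x\right) \left(64 + x\right)$ ($F{\left(x \right)} = \left(x - 2\right) \left(x + 4^{3}\right) = \left(-2 + x\right) \left(x + 64\right) = \left(-2 + x\right) \left(64 + x\right)$)
$63 + V{\left(F{\left(1 \right)} \right)} \left(-30\right) = 63 + \left(-128 + 1^{2} + 62 \cdot 1\right) \left(-30\right) = 63 + \left(-128 + 1 + 62\right) \left(-30\right) = 63 - -1950 = 63 + 1950 = 2013$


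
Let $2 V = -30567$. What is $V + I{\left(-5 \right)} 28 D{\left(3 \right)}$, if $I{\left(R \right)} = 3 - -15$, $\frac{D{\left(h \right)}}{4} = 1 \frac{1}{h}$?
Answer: $- \frac{29223}{2} \approx -14612.0$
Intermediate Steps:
$D{\left(h \right)} = \frac{4}{h}$ ($D{\left(h \right)} = 4 \cdot 1 \frac{1}{h} = \frac{4}{h}$)
$I{\left(R \right)} = 18$ ($I{\left(R \right)} = 3 + 15 = 18$)
$V = - \frac{30567}{2}$ ($V = \frac{1}{2} \left(-30567\right) = - \frac{30567}{2} \approx -15284.0$)
$V + I{\left(-5 \right)} 28 D{\left(3 \right)} = - \frac{30567}{2} + 18 \cdot 28 \cdot \frac{4}{3} = - \frac{30567}{2} + 504 \cdot 4 \cdot \frac{1}{3} = - \frac{30567}{2} + 504 \cdot \frac{4}{3} = - \frac{30567}{2} + 672 = - \frac{29223}{2}$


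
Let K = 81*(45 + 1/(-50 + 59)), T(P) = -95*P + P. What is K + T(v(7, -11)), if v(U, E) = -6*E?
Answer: -2550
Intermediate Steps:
T(P) = -94*P
K = 3654 (K = 81*(45 + 1/9) = 81*(45 + ⅑) = 81*(406/9) = 3654)
K + T(v(7, -11)) = 3654 - (-564)*(-11) = 3654 - 94*66 = 3654 - 6204 = -2550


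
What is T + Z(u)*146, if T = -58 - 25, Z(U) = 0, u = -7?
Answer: -83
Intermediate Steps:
T = -83
T + Z(u)*146 = -83 + 0*146 = -83 + 0 = -83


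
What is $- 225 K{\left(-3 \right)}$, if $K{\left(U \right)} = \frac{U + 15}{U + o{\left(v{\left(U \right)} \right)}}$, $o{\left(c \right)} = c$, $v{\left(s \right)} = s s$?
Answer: $-450$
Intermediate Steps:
$v{\left(s \right)} = s^{2}$
$K{\left(U \right)} = \frac{15 + U}{U + U^{2}}$ ($K{\left(U \right)} = \frac{U + 15}{U + U^{2}} = \frac{15 + U}{U + U^{2}}$)
$- 225 K{\left(-3 \right)} = - 225 \frac{15 - 3}{\left(-3\right) \left(1 - 3\right)} = - 225 \left(\left(- \frac{1}{3}\right) \frac{1}{-2} \cdot 12\right) = - 225 \left(\left(- \frac{1}{3}\right) \left(- \frac{1}{2}\right) 12\right) = \left(-225\right) 2 = -450$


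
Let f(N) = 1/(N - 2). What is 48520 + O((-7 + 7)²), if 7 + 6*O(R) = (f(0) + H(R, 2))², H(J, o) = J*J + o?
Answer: 1164461/24 ≈ 48519.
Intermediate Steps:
H(J, o) = o + J² (H(J, o) = J² + o = o + J²)
f(N) = 1/(-2 + N)
O(R) = -7/6 + (3/2 + R²)²/6 (O(R) = -7/6 + (1/(-2 + 0) + (2 + R²))²/6 = -7/6 + (1/(-2) + (2 + R²))²/6 = -7/6 + (-½ + (2 + R²))²/6 = -7/6 + (3/2 + R²)²/6)
48520 + O((-7 + 7)²) = 48520 + (-7/6 + (3 + 2*((-7 + 7)²)²)²/24) = 48520 + (-7/6 + (3 + 2*(0²)²)²/24) = 48520 + (-7/6 + (3 + 2*0²)²/24) = 48520 + (-7/6 + (3 + 2*0)²/24) = 48520 + (-7/6 + (3 + 0)²/24) = 48520 + (-7/6 + (1/24)*3²) = 48520 + (-7/6 + (1/24)*9) = 48520 + (-7/6 + 3/8) = 48520 - 19/24 = 1164461/24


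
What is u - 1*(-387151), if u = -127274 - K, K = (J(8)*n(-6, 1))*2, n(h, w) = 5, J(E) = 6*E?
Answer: 259397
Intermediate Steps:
K = 480 (K = ((6*8)*5)*2 = (48*5)*2 = 240*2 = 480)
u = -127754 (u = -127274 - 1*480 = -127274 - 480 = -127754)
u - 1*(-387151) = -127754 - 1*(-387151) = -127754 + 387151 = 259397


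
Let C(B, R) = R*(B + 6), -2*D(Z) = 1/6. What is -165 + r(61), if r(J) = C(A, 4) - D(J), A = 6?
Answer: -1403/12 ≈ -116.92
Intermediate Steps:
D(Z) = -1/12 (D(Z) = -½/6 = -½*⅙ = -1/12)
C(B, R) = R*(6 + B)
r(J) = 577/12 (r(J) = 4*(6 + 6) - 1*(-1/12) = 4*12 + 1/12 = 48 + 1/12 = 577/12)
-165 + r(61) = -165 + 577/12 = -1403/12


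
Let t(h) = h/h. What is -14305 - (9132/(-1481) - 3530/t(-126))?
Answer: -15948643/1481 ≈ -10769.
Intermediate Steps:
t(h) = 1
-14305 - (9132/(-1481) - 3530/t(-126)) = -14305 - (9132/(-1481) - 3530/1) = -14305 - (9132*(-1/1481) - 3530*1) = -14305 - (-9132/1481 - 3530) = -14305 - 1*(-5237062/1481) = -14305 + 5237062/1481 = -15948643/1481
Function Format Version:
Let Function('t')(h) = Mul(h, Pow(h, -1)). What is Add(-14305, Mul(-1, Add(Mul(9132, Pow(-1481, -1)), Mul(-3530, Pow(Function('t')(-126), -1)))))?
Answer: Rational(-15948643, 1481) ≈ -10769.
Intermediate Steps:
Function('t')(h) = 1
Add(-14305, Mul(-1, Add(Mul(9132, Pow(-1481, -1)), Mul(-3530, Pow(Function('t')(-126), -1))))) = Add(-14305, Mul(-1, Add(Mul(9132, Pow(-1481, -1)), Mul(-3530, Pow(1, -1))))) = Add(-14305, Mul(-1, Add(Mul(9132, Rational(-1, 1481)), Mul(-3530, 1)))) = Add(-14305, Mul(-1, Add(Rational(-9132, 1481), -3530))) = Add(-14305, Mul(-1, Rational(-5237062, 1481))) = Add(-14305, Rational(5237062, 1481)) = Rational(-15948643, 1481)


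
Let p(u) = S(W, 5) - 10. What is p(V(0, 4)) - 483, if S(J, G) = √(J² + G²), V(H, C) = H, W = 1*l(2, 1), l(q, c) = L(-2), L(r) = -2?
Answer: -493 + √29 ≈ -487.61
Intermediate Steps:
l(q, c) = -2
W = -2 (W = 1*(-2) = -2)
S(J, G) = √(G² + J²)
p(u) = -10 + √29 (p(u) = √(5² + (-2)²) - 10 = √(25 + 4) - 10 = √29 - 10 = -10 + √29)
p(V(0, 4)) - 483 = (-10 + √29) - 483 = -493 + √29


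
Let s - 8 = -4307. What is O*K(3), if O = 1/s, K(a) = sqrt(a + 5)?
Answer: -2*sqrt(2)/4299 ≈ -0.00065793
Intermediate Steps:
s = -4299 (s = 8 - 4307 = -4299)
K(a) = sqrt(5 + a)
O = -1/4299 (O = 1/(-4299) = -1/4299 ≈ -0.00023261)
O*K(3) = -sqrt(5 + 3)/4299 = -2*sqrt(2)/4299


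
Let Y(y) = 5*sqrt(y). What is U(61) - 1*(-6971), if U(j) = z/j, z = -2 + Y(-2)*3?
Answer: 425229/61 + 15*I*sqrt(2)/61 ≈ 6971.0 + 0.34776*I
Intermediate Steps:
z = -2 + 15*I*sqrt(2) (z = -2 + (5*sqrt(-2))*3 = -2 + (5*(I*sqrt(2)))*3 = -2 + (5*I*sqrt(2))*3 = -2 + 15*I*sqrt(2) ≈ -2.0 + 21.213*I)
U(j) = (-2 + 15*I*sqrt(2))/j
U(61) - 1*(-6971) = (-2 + 15*I*sqrt(2))/61 - 1*(-6971) = (-2 + 15*I*sqrt(2))/61 + 6971 = (-2/61 + 15*I*sqrt(2)/61) + 6971 = 425229/61 + 15*I*sqrt(2)/61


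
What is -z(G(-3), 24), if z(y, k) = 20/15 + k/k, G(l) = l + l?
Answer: -7/3 ≈ -2.3333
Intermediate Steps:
G(l) = 2*l
z(y, k) = 7/3 (z(y, k) = 20*(1/15) + 1 = 4/3 + 1 = 7/3)
-z(G(-3), 24) = -1*7/3 = -7/3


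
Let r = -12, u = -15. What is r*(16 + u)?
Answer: -12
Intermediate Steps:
r*(16 + u) = -12*(16 - 15) = -12*1 = -12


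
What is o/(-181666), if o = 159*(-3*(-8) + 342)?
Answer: -29097/90833 ≈ -0.32033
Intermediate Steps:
o = 58194 (o = 159*(24 + 342) = 159*366 = 58194)
o/(-181666) = 58194/(-181666) = 58194*(-1/181666) = -29097/90833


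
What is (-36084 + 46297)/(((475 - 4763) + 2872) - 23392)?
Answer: -1459/3544 ≈ -0.41168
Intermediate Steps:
(-36084 + 46297)/(((475 - 4763) + 2872) - 23392) = 10213/((-4288 + 2872) - 23392) = 10213/(-1416 - 23392) = 10213/(-24808) = 10213*(-1/24808) = -1459/3544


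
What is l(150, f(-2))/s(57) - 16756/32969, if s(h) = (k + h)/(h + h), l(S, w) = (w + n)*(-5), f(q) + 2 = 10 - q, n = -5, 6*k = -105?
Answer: -189247024/2604551 ≈ -72.660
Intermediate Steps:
k = -35/2 (k = (1/6)*(-105) = -35/2 ≈ -17.500)
f(q) = 8 - q (f(q) = -2 + (10 - q) = 8 - q)
l(S, w) = 25 - 5*w (l(S, w) = (w - 5)*(-5) = (-5 + w)*(-5) = 25 - 5*w)
s(h) = (-35/2 + h)/(2*h) (s(h) = (-35/2 + h)/(h + h) = (-35/2 + h)/((2*h)) = (-35/2 + h)*(1/(2*h)) = (-35/2 + h)/(2*h))
l(150, f(-2))/s(57) - 16756/32969 = (25 - 5*(8 - 1*(-2)))/(((1/4)*(-35 + 2*57)/57)) - 16756/32969 = (25 - 5*(8 + 2))/(((1/4)*(1/57)*(-35 + 114))) - 16756*1/32969 = (25 - 5*10)/(((1/4)*(1/57)*79)) - 16756/32969 = (25 - 50)/(79/228) - 16756/32969 = -25*228/79 - 16756/32969 = -5700/79 - 16756/32969 = -189247024/2604551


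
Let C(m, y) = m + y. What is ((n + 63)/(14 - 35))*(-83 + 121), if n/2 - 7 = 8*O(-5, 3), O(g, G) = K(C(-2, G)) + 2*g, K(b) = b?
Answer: 2546/21 ≈ 121.24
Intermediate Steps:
O(g, G) = -2 + G + 2*g (O(g, G) = (-2 + G) + 2*g = -2 + G + 2*g)
n = -130 (n = 14 + 2*(8*(-2 + 3 + 2*(-5))) = 14 + 2*(8*(-2 + 3 - 10)) = 14 + 2*(8*(-9)) = 14 + 2*(-72) = 14 - 144 = -130)
((n + 63)/(14 - 35))*(-83 + 121) = ((-130 + 63)/(14 - 35))*(-83 + 121) = -67/(-21)*38 = -67*(-1/21)*38 = (67/21)*38 = 2546/21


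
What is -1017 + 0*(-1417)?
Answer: -1017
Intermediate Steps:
-1017 + 0*(-1417) = -1017 + 0 = -1017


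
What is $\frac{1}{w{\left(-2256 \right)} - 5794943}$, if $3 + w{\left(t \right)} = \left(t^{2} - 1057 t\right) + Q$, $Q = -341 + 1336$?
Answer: $\frac{1}{1680177} \approx 5.9518 \cdot 10^{-7}$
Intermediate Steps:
$Q = 995$
$w{\left(t \right)} = 992 + t^{2} - 1057 t$ ($w{\left(t \right)} = -3 + \left(\left(t^{2} - 1057 t\right) + 995\right) = -3 + \left(995 + t^{2} - 1057 t\right) = 992 + t^{2} - 1057 t$)
$\frac{1}{w{\left(-2256 \right)} - 5794943} = \frac{1}{\left(992 + \left(-2256\right)^{2} - -2384592\right) - 5794943} = \frac{1}{\left(992 + 5089536 + 2384592\right) - 5794943} = \frac{1}{7475120 - 5794943} = \frac{1}{1680177}$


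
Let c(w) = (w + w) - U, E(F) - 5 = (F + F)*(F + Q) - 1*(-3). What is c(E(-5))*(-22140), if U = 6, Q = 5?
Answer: -221400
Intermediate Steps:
E(F) = 8 + 2*F*(5 + F) (E(F) = 5 + ((F + F)*(F + 5) - 1*(-3)) = 5 + ((2*F)*(5 + F) + 3) = 5 + (2*F*(5 + F) + 3) = 5 + (3 + 2*F*(5 + F)) = 8 + 2*F*(5 + F))
c(w) = -6 + 2*w (c(w) = (w + w) - 1*6 = 2*w - 6 = -6 + 2*w)
c(E(-5))*(-22140) = (-6 + 2*(8 + 2*(-5)² + 10*(-5)))*(-22140) = (-6 + 2*(8 + 2*25 - 50))*(-22140) = (-6 + 2*(8 + 50 - 50))*(-22140) = (-6 + 2*8)*(-22140) = (-6 + 16)*(-22140) = 10*(-22140) = -221400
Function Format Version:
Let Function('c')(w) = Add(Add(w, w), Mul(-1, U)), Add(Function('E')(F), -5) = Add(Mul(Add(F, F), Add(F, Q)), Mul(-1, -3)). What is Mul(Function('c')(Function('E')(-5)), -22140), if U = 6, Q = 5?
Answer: -221400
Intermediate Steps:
Function('E')(F) = Add(8, Mul(2, F, Add(5, F))) (Function('E')(F) = Add(5, Add(Mul(Add(F, F), Add(F, 5)), Mul(-1, -3))) = Add(5, Add(Mul(Mul(2, F), Add(5, F)), 3)) = Add(5, Add(Mul(2, F, Add(5, F)), 3)) = Add(5, Add(3, Mul(2, F, Add(5, F)))) = Add(8, Mul(2, F, Add(5, F))))
Function('c')(w) = Add(-6, Mul(2, w)) (Function('c')(w) = Add(Add(w, w), Mul(-1, 6)) = Add(Mul(2, w), -6) = Add(-6, Mul(2, w)))
Mul(Function('c')(Function('E')(-5)), -22140) = Mul(Add(-6, Mul(2, Add(8, Mul(2, Pow(-5, 2)), Mul(10, -5)))), -22140) = Mul(Add(-6, Mul(2, Add(8, Mul(2, 25), -50))), -22140) = Mul(Add(-6, Mul(2, Add(8, 50, -50))), -22140) = Mul(Add(-6, Mul(2, 8)), -22140) = Mul(Add(-6, 16), -22140) = Mul(10, -22140) = -221400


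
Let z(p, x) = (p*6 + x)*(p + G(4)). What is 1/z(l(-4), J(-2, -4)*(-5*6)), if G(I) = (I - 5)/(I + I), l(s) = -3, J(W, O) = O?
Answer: -4/1275 ≈ -0.0031373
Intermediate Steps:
G(I) = (-5 + I)/(2*I) (G(I) = (-5 + I)/((2*I)) = (-5 + I)*(1/(2*I)) = (-5 + I)/(2*I))
z(p, x) = (-⅛ + p)*(x + 6*p) (z(p, x) = (p*6 + x)*(p + (½)*(-5 + 4)/4) = (6*p + x)*(p + (½)*(¼)*(-1)) = (x + 6*p)*(p - ⅛) = (x + 6*p)*(-⅛ + p) = (-⅛ + p)*(x + 6*p))
1/z(l(-4), J(-2, -4)*(-5*6)) = 1/(6*(-3)² - ¾*(-3) - (-1)*(-5*6)/2 - (-12)*(-5*6)) = 1/(6*9 + 9/4 - (-1)*(-30)/2 - (-12)*(-30)) = 1/(54 + 9/4 - ⅛*120 - 3*120) = 1/(54 + 9/4 - 15 - 360) = 1/(-1275/4) = -4/1275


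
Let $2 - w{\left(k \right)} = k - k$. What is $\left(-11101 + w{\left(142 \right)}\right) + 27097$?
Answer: $15998$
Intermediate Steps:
$w{\left(k \right)} = 2$ ($w{\left(k \right)} = 2 - \left(k - k\right) = 2 - 0 = 2 + 0 = 2$)
$\left(-11101 + w{\left(142 \right)}\right) + 27097 = \left(-11101 + 2\right) + 27097 = -11099 + 27097 = 15998$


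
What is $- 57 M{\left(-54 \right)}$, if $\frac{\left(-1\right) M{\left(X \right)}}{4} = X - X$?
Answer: $0$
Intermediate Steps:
$M{\left(X \right)} = 0$ ($M{\left(X \right)} = - 4 \left(X - X\right) = \left(-4\right) 0 = 0$)
$- 57 M{\left(-54 \right)} = \left(-57\right) 0 = 0$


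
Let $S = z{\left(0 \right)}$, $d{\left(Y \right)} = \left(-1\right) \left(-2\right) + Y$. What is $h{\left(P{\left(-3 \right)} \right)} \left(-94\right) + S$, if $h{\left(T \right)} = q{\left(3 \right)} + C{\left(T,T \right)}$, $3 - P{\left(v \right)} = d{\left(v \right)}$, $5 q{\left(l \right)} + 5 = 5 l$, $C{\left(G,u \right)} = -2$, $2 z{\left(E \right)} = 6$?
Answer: $3$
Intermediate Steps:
$z{\left(E \right)} = 3$ ($z{\left(E \right)} = \frac{1}{2} \cdot 6 = 3$)
$d{\left(Y \right)} = 2 + Y$
$q{\left(l \right)} = -1 + l$ ($q{\left(l \right)} = -1 + \frac{5 l}{5} = -1 + l$)
$P{\left(v \right)} = 1 - v$ ($P{\left(v \right)} = 3 - \left(2 + v\right) = 1 - v$)
$h{\left(T \right)} = 0$ ($h{\left(T \right)} = \left(-1 + 3\right) - 2 = 2 - 2 = 0$)
$S = 3$
$h{\left(P{\left(-3 \right)} \right)} \left(-94\right) + S = 0 \left(-94\right) + 3 = 0 + 3 = 3$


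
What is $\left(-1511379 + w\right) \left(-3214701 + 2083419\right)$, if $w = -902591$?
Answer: $2730880809540$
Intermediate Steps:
$\left(-1511379 + w\right) \left(-3214701 + 2083419\right) = \left(-1511379 - 902591\right) \left(-3214701 + 2083419\right) = \left(-2413970\right) \left(-1131282\right) = 2730880809540$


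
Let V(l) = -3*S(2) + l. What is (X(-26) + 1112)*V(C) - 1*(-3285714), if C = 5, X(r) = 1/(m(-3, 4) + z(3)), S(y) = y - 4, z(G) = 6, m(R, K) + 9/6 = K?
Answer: 56065104/17 ≈ 3.2979e+6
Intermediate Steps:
m(R, K) = -3/2 + K
S(y) = -4 + y
X(r) = 2/17 (X(r) = 1/((-3/2 + 4) + 6) = 1/(5/2 + 6) = 1/(17/2) = 2/17)
V(l) = 6 + l (V(l) = -3*(-4 + 2) + l = -3*(-2) + l = 6 + l)
(X(-26) + 1112)*V(C) - 1*(-3285714) = (2/17 + 1112)*(6 + 5) - 1*(-3285714) = (18906/17)*11 + 3285714 = 207966/17 + 3285714 = 56065104/17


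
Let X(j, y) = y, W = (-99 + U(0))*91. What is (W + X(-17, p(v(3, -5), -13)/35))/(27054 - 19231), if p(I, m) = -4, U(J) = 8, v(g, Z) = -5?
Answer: -289839/273805 ≈ -1.0586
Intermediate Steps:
W = -8281 (W = (-99 + 8)*91 = -91*91 = -8281)
(W + X(-17, p(v(3, -5), -13)/35))/(27054 - 19231) = (-8281 - 4/35)/(27054 - 19231) = (-8281 - 4*1/35)/7823 = (-8281 - 4/35)*(1/7823) = -289839/35*1/7823 = -289839/273805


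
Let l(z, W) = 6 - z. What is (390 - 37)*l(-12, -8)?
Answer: 6354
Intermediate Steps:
(390 - 37)*l(-12, -8) = (390 - 37)*(6 - 1*(-12)) = 353*(6 + 12) = 353*18 = 6354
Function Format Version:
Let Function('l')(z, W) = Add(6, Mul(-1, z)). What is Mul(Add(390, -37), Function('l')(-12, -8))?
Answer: 6354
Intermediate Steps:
Mul(Add(390, -37), Function('l')(-12, -8)) = Mul(Add(390, -37), Add(6, Mul(-1, -12))) = Mul(353, Add(6, 12)) = Mul(353, 18) = 6354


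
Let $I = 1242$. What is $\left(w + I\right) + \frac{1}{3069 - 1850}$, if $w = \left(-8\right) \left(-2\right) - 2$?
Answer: $\frac{1531065}{1219} \approx 1256.0$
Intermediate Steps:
$w = 14$ ($w = 16 - 2 = 14$)
$\left(w + I\right) + \frac{1}{3069 - 1850} = \left(14 + 1242\right) + \frac{1}{3069 - 1850} = 1256 + \frac{1}{1219} = \frac{1531065}{1219}$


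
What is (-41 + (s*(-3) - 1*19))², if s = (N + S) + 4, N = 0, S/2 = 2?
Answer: 7056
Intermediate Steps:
S = 4 (S = 2*2 = 4)
s = 8 (s = (0 + 4) + 4 = 4 + 4 = 8)
(-41 + (s*(-3) - 1*19))² = (-41 + (8*(-3) - 1*19))² = (-41 + (-24 - 19))² = (-41 - 43)² = (-84)² = 7056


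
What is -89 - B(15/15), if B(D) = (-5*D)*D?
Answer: -84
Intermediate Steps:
B(D) = -5*D**2
-89 - B(15/15) = -89 - (-5)*(15/15)**2 = -89 - (-5)*(15*(1/15))**2 = -89 - (-5)*1**2 = -89 - (-5) = -89 - 1*(-5) = -89 + 5 = -84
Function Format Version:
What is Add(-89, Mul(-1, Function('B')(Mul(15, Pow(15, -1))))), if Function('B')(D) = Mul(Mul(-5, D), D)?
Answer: -84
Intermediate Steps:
Function('B')(D) = Mul(-5, Pow(D, 2))
Add(-89, Mul(-1, Function('B')(Mul(15, Pow(15, -1))))) = Add(-89, Mul(-1, Mul(-5, Pow(Mul(15, Pow(15, -1)), 2)))) = Add(-89, Mul(-1, Mul(-5, Pow(Mul(15, Rational(1, 15)), 2)))) = Add(-89, Mul(-1, Mul(-5, Pow(1, 2)))) = Add(-89, Mul(-1, Mul(-5, 1))) = Add(-89, Mul(-1, -5)) = Add(-89, 5) = -84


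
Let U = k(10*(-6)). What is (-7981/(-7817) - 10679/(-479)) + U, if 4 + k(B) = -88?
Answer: -257178914/3744343 ≈ -68.685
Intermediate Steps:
k(B) = -92 (k(B) = -4 - 88 = -92)
U = -92
(-7981/(-7817) - 10679/(-479)) + U = (-7981/(-7817) - 10679/(-479)) - 92 = (-7981*(-1/7817) - 10679*(-1/479)) - 92 = (7981/7817 + 10679/479) - 92 = 87300642/3744343 - 92 = -257178914/3744343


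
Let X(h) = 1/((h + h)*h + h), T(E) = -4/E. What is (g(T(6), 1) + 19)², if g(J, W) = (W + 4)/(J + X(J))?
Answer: 218089/529 ≈ 412.27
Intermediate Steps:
X(h) = 1/(h + 2*h²) (X(h) = 1/((2*h)*h + h) = 1/(2*h² + h) = 1/(h + 2*h²))
g(J, W) = (4 + W)/(J + 1/(J*(1 + 2*J))) (g(J, W) = (W + 4)/(J + 1/(J*(1 + 2*J))) = (4 + W)/(J + 1/(J*(1 + 2*J))))
(g(T(6), 1) + 19)² = ((-4/6)*(1 + 2*(-4/6))*(4 + 1)/(1 + (-4/6)²*(1 + 2*(-4/6))) + 19)² = (-4*⅙*(1 + 2*(-4*⅙))*5/(1 + (-4*⅙)²*(1 + 2*(-4*⅙))) + 19)² = (-⅔*(1 + 2*(-⅔))*5/(1 + (-⅔)²*(1 + 2*(-⅔))) + 19)² = (-⅔*(1 - 4/3)*5/(1 + 4*(1 - 4/3)/9) + 19)² = (-⅔*(-⅓)*5/(1 + (4/9)*(-⅓)) + 19)² = (-⅔*(-⅓)*5/(1 - 4/27) + 19)² = (-⅔*(-⅓)*5/23/27 + 19)² = (-⅔*27/23*(-⅓)*5 + 19)² = (30/23 + 19)² = (467/23)² = 218089/529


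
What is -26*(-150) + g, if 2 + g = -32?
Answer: 3866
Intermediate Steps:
g = -34 (g = -2 - 32 = -34)
-26*(-150) + g = -26*(-150) - 34 = 3900 - 34 = 3866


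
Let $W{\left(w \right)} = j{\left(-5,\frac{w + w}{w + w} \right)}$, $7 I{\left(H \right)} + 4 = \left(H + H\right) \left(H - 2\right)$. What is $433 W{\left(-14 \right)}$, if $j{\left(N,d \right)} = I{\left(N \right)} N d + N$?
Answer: $- \frac{158045}{7} \approx -22578.0$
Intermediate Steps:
$I{\left(H \right)} = - \frac{4}{7} + \frac{2 H \left(-2 + H\right)}{7}$ ($I{\left(H \right)} = - \frac{4}{7} + \frac{\left(H + H\right) \left(H - 2\right)}{7} = - \frac{4}{7} + \frac{2 H \left(-2 + H\right)}{7}$)
$j{\left(N,d \right)} = N + N d \left(- \frac{4}{7} - \frac{4 N}{7} + \frac{2 N^{2}}{7}\right)$ ($j{\left(N,d \right)} = \left(- \frac{4}{7} - \frac{4 N}{7} + \frac{2 N^{2}}{7}\right) N d + N = N \left(- \frac{4}{7} - \frac{4 N}{7} + \frac{2 N^{2}}{7}\right) d + N = N d \left(- \frac{4}{7} - \frac{4 N}{7} + \frac{2 N^{2}}{7}\right) + N = N + N d \left(- \frac{4}{7} - \frac{4 N}{7} + \frac{2 N^{2}}{7}\right)$)
$W{\left(w \right)} = - \frac{365}{7}$ ($W{\left(w \right)} = \left(- \frac{1}{7}\right) \left(-5\right) \left(-7 + 2 \frac{w + w}{w + w} \left(2 - \left(-5\right)^{2} + 2 \left(-5\right)\right)\right) = \left(- \frac{1}{7}\right) \left(-5\right) \left(-7 + 2 \frac{2 w}{2 w} \left(2 - 25 - 10\right)\right) = \left(- \frac{1}{7}\right) \left(-5\right) \left(-7 + 2 \cdot 2 w \frac{1}{2 w} \left(2 - 25 - 10\right)\right) = \left(- \frac{1}{7}\right) \left(-5\right) \left(-7 + 2 \cdot 1 \left(-33\right)\right) = \left(- \frac{1}{7}\right) \left(-5\right) \left(-7 - 66\right) = \left(- \frac{1}{7}\right) \left(-5\right) \left(-73\right) = - \frac{365}{7}$)
$433 W{\left(-14 \right)} = 433 \left(- \frac{365}{7}\right) = - \frac{158045}{7}$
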